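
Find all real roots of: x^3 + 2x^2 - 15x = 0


The constant term is 0, so x = 0 is a root. Factor out x:
  x(x^2 + 2x - 15) = 0
Solve the quadratic x^2 + 2x - 15 = 0: discriminant = 2^2 - 4(1)(-15) = 4 + 60 = 64.
sqrt(64) = 8, so x = (-2 ± 8)/2: x = 3 or x = -5.

x = -5, x = 0, x = 3


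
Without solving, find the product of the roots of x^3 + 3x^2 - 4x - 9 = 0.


By Vieta's formulas for x^3 + bx^2 + cx + d = 0:
  r1 + r2 + r3 = -b/a = -3
  r1*r2 + r1*r3 + r2*r3 = c/a = -4
  r1*r2*r3 = -d/a = 9


Product = 9


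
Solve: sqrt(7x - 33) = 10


Square both sides: 7x - 33 = 10^2 = 100
7x = 100 + 33 = 133
x = 19
Check: sqrt(7*19 - 33) = sqrt(100) = 10 ✓

x = 19


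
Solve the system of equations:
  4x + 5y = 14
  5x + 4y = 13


Using Cramer's rule:
Determinant D = (4)(4) - (5)(5) = 16 - 25 = -9
Dx = (14)(4) - (13)(5) = 56 - 65 = -9
Dy = (4)(13) - (5)(14) = 52 - 70 = -18
x = Dx/D = -9/-9 = 1
y = Dy/D = -18/-9 = 2

x = 1, y = 2


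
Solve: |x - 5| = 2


An absolute value equation |expr| = 2 gives two cases:
Case 1: x - 5 = 2
  x = 7, so x = 7
Case 2: x - 5 = -2
  x = 3, so x = 3

x = 3, x = 7


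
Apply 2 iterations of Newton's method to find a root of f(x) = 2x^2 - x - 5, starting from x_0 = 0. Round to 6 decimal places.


Newton's method: x_(n+1) = x_n - f(x_n)/f'(x_n)
f(x) = 2x^2 - x - 5
f'(x) = 4x - 1

Iteration 1:
  f(0.000000) = -5.000000
  f'(0.000000) = -1.000000
  x_1 = 0.000000 - (-5.000000)/(-1.000000) = -5.000000

Iteration 2:
  f(-5.000000) = 50.000000
  f'(-5.000000) = -21.000000
  x_2 = -5.000000 - (50.000000)/(-21.000000) = -2.619048

x_2 = -2.619048


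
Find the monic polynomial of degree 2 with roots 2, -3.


A monic polynomial with roots 2, -3 is:
p(x) = (x - 2)(x + 3)
After multiplying by (x - 2): x - 2
After multiplying by (x + 3): x^2 + x - 6

x^2 + x - 6


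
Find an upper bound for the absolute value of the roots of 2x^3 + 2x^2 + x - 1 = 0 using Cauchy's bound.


Cauchy's bound: all roots r satisfy |r| <= 1 + max(|a_i/a_n|) for i = 0,...,n-1
where a_n is the leading coefficient.

Coefficients: [2, 2, 1, -1]
Leading coefficient a_n = 2
Ratios |a_i/a_n|: 1, 1/2, 1/2
Maximum ratio: 1
Cauchy's bound: |r| <= 1 + 1 = 2

Upper bound = 2


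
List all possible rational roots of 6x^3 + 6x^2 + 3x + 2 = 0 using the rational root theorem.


Rational root theorem: possible roots are ±p/q where:
  p divides the constant term (2): p ∈ {1, 2}
  q divides the leading coefficient (6): q ∈ {1, 2, 3, 6}

All possible rational roots: -2, -1, -2/3, -1/2, -1/3, -1/6, 1/6, 1/3, 1/2, 2/3, 1, 2

-2, -1, -2/3, -1/2, -1/3, -1/6, 1/6, 1/3, 1/2, 2/3, 1, 2


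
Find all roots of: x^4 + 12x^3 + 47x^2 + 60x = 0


The constant term is 0, so x = 0 is a root. Factor out x:
  x^3 + 12x^2 + 47x + 60 = 0
Let p(x) = x^3 + 12x^2 + 47x + 60. By the rational root theorem (leading coefficient 1), any rational root is an integer divisor of 60: try ±1, ±2, ... in turn.
Test x = 1: value = 120 ≠ 0.
Test x = -1: value = 24 ≠ 0.
Test x = 2: value = 210 ≠ 0.
Test x = -2: value = 6 ≠ 0.
Test x = 3: value = 336 ≠ 0.
Test x = -3: value = 0 ✓, so (x + 3) is a factor.
Synthetic division by (x + 3): bring down 1; 1(-3) + 12 = 9; 9(-3) + 47 = 20; 20(-3) + 60 = 0 → quotient x^2 + 9x + 20, remainder 0.
Solve the quadratic x^2 + 9x + 20 = 0: discriminant = 9^2 - 4(1)(20) = 81 - 80 = 1.
sqrt(1) = 1, so x = (-9 ± 1)/2: x = -4 or x = -5.
Collecting all roots found:

x = -5, x = -4, x = -3, x = 0


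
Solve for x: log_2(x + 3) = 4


Convert to exponential form: x + 3 = 2^4 = 16
x = 16 - 3 = 13
Check: log_2(13 + 3) = log_2(16) = log_2(16) = 4 ✓

x = 13


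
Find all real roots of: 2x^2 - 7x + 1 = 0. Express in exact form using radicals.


Using the quadratic formula: x = (-b ± sqrt(b^2 - 4ac)) / (2a)
Here a = 2, b = -7, c = 1
Discriminant = b^2 - 4ac = (-7)^2 - 4(2)(1) = 49 - 8 = 41
Since discriminant = 41 > 0, there are two real roots.
x = (7 ± sqrt(41)) / 4
Numerically: x ≈ 3.3508 or x ≈ 0.1492

x = (7 + sqrt(41)) / 4 or x = (7 - sqrt(41)) / 4


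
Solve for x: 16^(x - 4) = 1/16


Express both sides with the same base.
1/16 = 16^(-1)
Since the bases match, equate exponents: x - 4 = -1
So x = -1 - (-4) = 3

x = 3


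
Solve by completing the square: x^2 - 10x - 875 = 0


Start: x^2 - 10x - 875 = 0
Move constant: x^2 - 10x = 875
Half of -10 is -5, squared is 25
Add 25 to both sides: x^2 - 10x + 25 = 900
(x - 5)^2 = 900
x - 5 = ±30
x = 5 + 30 = 35 or x = 5 - 30 = -25

x = -25, x = 35


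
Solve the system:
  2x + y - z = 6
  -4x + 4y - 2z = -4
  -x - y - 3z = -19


Using Cramer's rule. Expand each determinant along the first row.
D  = 2*[4*(-3) - (-2)*(-1)] - 1*[(-4)*(-3) - (-2)*(-1)] + (-1)*[(-4)*(-1) - 4*(-1)]
  = 2*(-14) - 1*(10) + (-1)*(8) = -46
Dx = 6*[4*(-3) - (-2)*(-1)] - 1*[(-4)*(-3) - (-2)*(-19)] + (-1)*[(-4)*(-1) - 4*(-19)]
  = 6*(-14) - 1*(-26) + (-1)*(80) = -138
Dy = 2*[(-4)*(-3) - (-2)*(-19)] - 6*[(-4)*(-3) - (-2)*(-1)] + (-1)*[(-4)*(-19) - (-4)*(-1)]
  = 2*(-26) - 6*(10) + (-1)*(72) = -184
Dz = 2*[4*(-19) - (-4)*(-1)] - 1*[(-4)*(-19) - (-4)*(-1)] + 6*[(-4)*(-1) - 4*(-1)]
  = 2*(-80) - 1*(72) + 6*(8) = -184
x = Dx/D = -138/-46 = 3, y = Dy/D = -184/-46 = 4, z = Dz/D = -184/-46 = 4
Check eq1: (2)(3) + (1)(4) + (-1)(4) = 6 = 6 ✓
Check eq2: (-4)(3) + (4)(4) + (-2)(4) = -4 = -4 ✓
Check eq3: (-1)(3) + (-1)(4) + (-3)(4) = -19 = -19 ✓

x = 3, y = 4, z = 4


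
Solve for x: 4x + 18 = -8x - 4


Starting with: 4x + 18 = -8x - 4
Move all x terms to left: (4 + 8)x = -4 - 18
Simplify: 12x = -22
Divide both sides by 12: x = -11/6

x = -11/6


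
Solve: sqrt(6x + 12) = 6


Square both sides: 6x + 12 = 6^2 = 36
6x = 36 - 12 = 24
x = 4
Check: sqrt(6*4 + 12) = sqrt(36) = 6 ✓

x = 4


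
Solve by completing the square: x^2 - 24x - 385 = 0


Start: x^2 - 24x - 385 = 0
Move constant: x^2 - 24x = 385
Half of -24 is -12, squared is 144
Add 144 to both sides: x^2 - 24x + 144 = 529
(x - 12)^2 = 529
x - 12 = ±23
x = 12 + 23 = 35 or x = 12 - 23 = -11

x = -11, x = 35


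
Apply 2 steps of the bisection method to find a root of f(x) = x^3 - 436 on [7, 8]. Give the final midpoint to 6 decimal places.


f(x) = x^3 - 436
f(7) = -93 < 0
f(8) = 76 > 0

Step 1: midpoint = (7.000000 + 8.000000)/2 = 7.500000
  f(7.500000) = -14.125000
  f(mid) < 0, so root is in [7.500000, 8.000000]

Step 2: midpoint = (7.500000 + 8.000000)/2 = 7.750000
  f(7.750000) = 29.484375
  f(mid) > 0, so root is in [7.500000, 7.750000]

midpoint = 7.750000


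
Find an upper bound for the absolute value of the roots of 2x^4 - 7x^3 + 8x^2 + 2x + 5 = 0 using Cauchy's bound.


Cauchy's bound: all roots r satisfy |r| <= 1 + max(|a_i/a_n|) for i = 0,...,n-1
where a_n is the leading coefficient.

Coefficients: [2, -7, 8, 2, 5]
Leading coefficient a_n = 2
Ratios |a_i/a_n|: 7/2, 4, 1, 5/2
Maximum ratio: 4
Cauchy's bound: |r| <= 1 + 4 = 5

Upper bound = 5


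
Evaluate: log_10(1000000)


We need the exponent such that 10^? = 1000000
10^6 = 1000000
Therefore log_10(1000000) = 6

6


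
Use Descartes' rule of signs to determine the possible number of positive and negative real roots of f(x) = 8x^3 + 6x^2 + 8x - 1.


Descartes' rule of signs:

For positive roots, count sign changes in f(x) = 8x^3 + 6x^2 + 8x - 1:
Signs of coefficients: +, +, +, -
Number of sign changes: 1
Possible positive real roots: 1

For negative roots, examine f(-x) = -8x^3 + 6x^2 - 8x - 1:
Signs of coefficients: -, +, -, -
Number of sign changes: 2
Possible negative real roots: 2, 0

Positive roots: 1; Negative roots: 2 or 0


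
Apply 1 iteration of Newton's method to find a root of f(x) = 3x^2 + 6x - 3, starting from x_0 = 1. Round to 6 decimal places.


Newton's method: x_(n+1) = x_n - f(x_n)/f'(x_n)
f(x) = 3x^2 + 6x - 3
f'(x) = 6x + 6

Iteration 1:
  f(1.000000) = 6.000000
  f'(1.000000) = 12.000000
  x_1 = 1.000000 - (6.000000)/(12.000000) = 0.500000

x_1 = 0.500000


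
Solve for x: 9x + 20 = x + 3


Starting with: 9x + 20 = x + 3
Move all x terms to left: (9 - 1)x = 3 - 20
Simplify: 8x = -17
Divide both sides by 8: x = -17/8

x = -17/8


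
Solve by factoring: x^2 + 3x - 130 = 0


We need two numbers that multiply to -130 and add to 3.
Those numbers are 13 and -10 (since 13 * (-10) = -130 and 13 + (-10) = 3).
So x^2 + 3x - 130 = (x + 13)(x - 10) = 0
Setting each factor to zero: x = -13 or x = 10

x = -13, x = 10


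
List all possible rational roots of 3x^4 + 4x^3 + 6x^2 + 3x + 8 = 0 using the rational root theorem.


Rational root theorem: possible roots are ±p/q where:
  p divides the constant term (8): p ∈ {1, 2, 4, 8}
  q divides the leading coefficient (3): q ∈ {1, 3}

All possible rational roots: -8, -4, -8/3, -2, -4/3, -1, -2/3, -1/3, 1/3, 2/3, 1, 4/3, 2, 8/3, 4, 8

-8, -4, -8/3, -2, -4/3, -1, -2/3, -1/3, 1/3, 2/3, 1, 4/3, 2, 8/3, 4, 8


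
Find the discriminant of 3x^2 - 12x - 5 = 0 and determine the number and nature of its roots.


For ax^2 + bx + c = 0, discriminant D = b^2 - 4ac
Here a = 3, b = -12, c = -5
D = (-12)^2 - 4(3)(-5) = 144 + 60 = 204

D = 204 > 0 but not a perfect square
The equation has 2 distinct real irrational roots.

Discriminant = 204, 2 distinct real irrational roots


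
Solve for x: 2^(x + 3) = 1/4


Express both sides with the same base.
1/4 = 2^(-2)
Since the bases match, equate exponents: x + 3 = -2
So x = -2 - (3) = -5

x = -5


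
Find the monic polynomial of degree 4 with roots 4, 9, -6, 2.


A monic polynomial with roots 4, 9, -6, 2 is:
p(x) = (x - 4)(x - 9)(x + 6)(x - 2)
After multiplying by (x - 4): x - 4
After multiplying by (x - 9): x^2 - 13x + 36
After multiplying by (x + 6): x^3 - 7x^2 - 42x + 216
After multiplying by (x - 2): x^4 - 9x^3 - 28x^2 + 300x - 432

x^4 - 9x^3 - 28x^2 + 300x - 432


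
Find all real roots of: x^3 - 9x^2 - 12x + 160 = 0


Let p(x) = x^3 - 9x^2 - 12x + 160. By the rational root theorem (leading coefficient 1), any rational root is an integer divisor of 160: try ±1, ±2, ... in turn.
Test x = 1: value = 140 ≠ 0.
Test x = -1: value = 162 ≠ 0.
Test x = 2: value = 108 ≠ 0.
Test x = -2: value = 140 ≠ 0.
Test x = 4: value = 32 ≠ 0.
Test x = -4: value = 0 ✓, so (x + 4) is a factor.
Synthetic division by (x + 4): bring down 1; 1(-4) - 9 = -13; (-13)(-4) - 12 = 40; 40(-4) + 160 = 0 → quotient x^2 - 13x + 40, remainder 0.
Solve the quadratic x^2 - 13x + 40 = 0: discriminant = (-13)^2 - 4(1)(40) = 169 - 160 = 9.
sqrt(9) = 3, so x = (13 ± 3)/2: x = 8 or x = 5.

x = -4, x = 5, x = 8


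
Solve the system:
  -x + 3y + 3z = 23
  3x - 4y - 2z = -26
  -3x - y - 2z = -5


Using Cramer's rule. Expand each determinant along the first row.
D  = (-1)*[(-4)*(-2) - (-2)*(-1)] - 3*[3*(-2) - (-2)*(-3)] + 3*[3*(-1) - (-4)*(-3)]
  = (-1)*(6) - 3*(-12) + 3*(-15) = -15
Dx = 23*[(-4)*(-2) - (-2)*(-1)] - 3*[(-26)*(-2) - (-2)*(-5)] + 3*[(-26)*(-1) - (-4)*(-5)]
  = 23*(6) - 3*(42) + 3*(6) = 30
Dy = (-1)*[(-26)*(-2) - (-2)*(-5)] - 23*[3*(-2) - (-2)*(-3)] + 3*[3*(-5) - (-26)*(-3)]
  = (-1)*(42) - 23*(-12) + 3*(-93) = -45
Dz = (-1)*[(-4)*(-5) - (-26)*(-1)] - 3*[3*(-5) - (-26)*(-3)] + 23*[3*(-1) - (-4)*(-3)]
  = (-1)*(-6) - 3*(-93) + 23*(-15) = -60
x = Dx/D = 30/-15 = -2, y = Dy/D = -45/-15 = 3, z = Dz/D = -60/-15 = 4
Check eq1: (-1)(-2) + (3)(3) + (3)(4) = 23 = 23 ✓
Check eq2: (3)(-2) + (-4)(3) + (-2)(4) = -26 = -26 ✓
Check eq3: (-3)(-2) + (-1)(3) + (-2)(4) = -5 = -5 ✓

x = -2, y = 3, z = 4


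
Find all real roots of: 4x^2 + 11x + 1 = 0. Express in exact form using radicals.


Using the quadratic formula: x = (-b ± sqrt(b^2 - 4ac)) / (2a)
Here a = 4, b = 11, c = 1
Discriminant = b^2 - 4ac = 11^2 - 4(4)(1) = 121 - 16 = 105
Since discriminant = 105 > 0, there are two real roots.
x = (-11 ± sqrt(105)) / 8
Numerically: x ≈ -0.0941 or x ≈ -2.6559

x = (-11 + sqrt(105)) / 8 or x = (-11 - sqrt(105)) / 8


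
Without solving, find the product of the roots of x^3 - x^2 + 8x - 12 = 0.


By Vieta's formulas for x^3 + bx^2 + cx + d = 0:
  r1 + r2 + r3 = -b/a = 1
  r1*r2 + r1*r3 + r2*r3 = c/a = 8
  r1*r2*r3 = -d/a = 12


Product = 12


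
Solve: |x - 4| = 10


An absolute value equation |expr| = 10 gives two cases:
Case 1: x - 4 = 10
  x = 14, so x = 14
Case 2: x - 4 = -10
  x = -6, so x = -6

x = -6, x = 14


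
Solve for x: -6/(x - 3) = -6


Multiply both sides by (x - 3): -6 = -6(x - 3)
Distribute: -6 = -6x + 18
-6x = -6 - 18 = -24
x = 4

x = 4


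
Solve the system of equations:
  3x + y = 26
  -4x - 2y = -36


Using Cramer's rule:
Determinant D = (3)(-2) - (-4)(1) = -6 + 4 = -2
Dx = (26)(-2) - (-36)(1) = -52 + 36 = -16
Dy = (3)(-36) - (-4)(26) = -108 + 104 = -4
x = Dx/D = -16/-2 = 8
y = Dy/D = -4/-2 = 2

x = 8, y = 2


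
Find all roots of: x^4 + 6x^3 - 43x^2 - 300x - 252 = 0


Let p(x) = x^4 + 6x^3 - 43x^2 - 300x - 252. By the rational root theorem (leading coefficient 1), any rational root is an integer divisor of 252: try ±1, ±2, ... in turn.
Test x = 1: value = -588 ≠ 0.
Test x = -1: value = 0 ✓, so (x + 1) is a factor.
Synthetic division by (x + 1): bring down 1; 1(-1) + 6 = 5; 5(-1) - 43 = -48; (-48)(-1) - 300 = -252; (-252)(-1) - 252 = 0 → quotient x^3 + 5x^2 - 48x - 252, remainder 0.
Continue with the quotient x^3 + 5x^2 - 48x - 252 (candidates must divide 252; re-test x = -1 first in case it repeats).
Test x = -1: value = -200 ≠ 0.
Test x = 2: value = -320 ≠ 0.
Test x = -2: value = -144 ≠ 0.
Test x = 3: value = -324 ≠ 0.
Test x = -3: value = -90 ≠ 0.
Test x = 4: value = -300 ≠ 0.
Test x = -4: value = -44 ≠ 0.
Test x = 6: value = -144 ≠ 0.
Test x = -6: value = 0 ✓, so (x + 6) is a factor.
Synthetic division by (x + 6): bring down 1; 1(-6) + 5 = -1; (-1)(-6) - 48 = -42; (-42)(-6) - 252 = 0 → quotient x^2 - x - 42, remainder 0.
Solve the quadratic x^2 - x - 42 = 0: discriminant = (-1)^2 - 4(1)(-42) = 1 + 168 = 169.
sqrt(169) = 13, so x = (1 ± 13)/2: x = 7 or x = -6.
Collecting all roots found:

x = -6 (multiplicity 2), x = -1, x = 7


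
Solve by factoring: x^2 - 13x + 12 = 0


We need two numbers that multiply to 12 and add to -13.
Those numbers are -12 and -1 (since (-12) * (-1) = 12 and (-12) + (-1) = -13).
So x^2 - 13x + 12 = (x - 12)(x - 1) = 0
Setting each factor to zero: x = 12 or x = 1

x = 1, x = 12


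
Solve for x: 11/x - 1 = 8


Subtract -1 from both sides: 11/x = 9
Multiply both sides by x: 11 = 9 * x
Divide by 9: x = 11/9

x = 11/9


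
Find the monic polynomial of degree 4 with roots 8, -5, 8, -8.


A monic polynomial with roots 8, -5, 8, -8 is:
p(x) = (x - 8)(x + 5)(x - 8)(x + 8)
After multiplying by (x - 8): x - 8
After multiplying by (x + 5): x^2 - 3x - 40
After multiplying by (x - 8): x^3 - 11x^2 - 16x + 320
After multiplying by (x + 8): x^4 - 3x^3 - 104x^2 + 192x + 2560

x^4 - 3x^3 - 104x^2 + 192x + 2560


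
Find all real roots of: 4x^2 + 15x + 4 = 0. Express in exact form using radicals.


Using the quadratic formula: x = (-b ± sqrt(b^2 - 4ac)) / (2a)
Here a = 4, b = 15, c = 4
Discriminant = b^2 - 4ac = 15^2 - 4(4)(4) = 225 - 64 = 161
Since discriminant = 161 > 0, there are two real roots.
x = (-15 ± sqrt(161)) / 8
Numerically: x ≈ -0.2889 or x ≈ -3.4611

x = (-15 + sqrt(161)) / 8 or x = (-15 - sqrt(161)) / 8


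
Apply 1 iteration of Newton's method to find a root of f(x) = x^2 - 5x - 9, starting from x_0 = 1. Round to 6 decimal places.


Newton's method: x_(n+1) = x_n - f(x_n)/f'(x_n)
f(x) = x^2 - 5x - 9
f'(x) = 2x - 5

Iteration 1:
  f(1.000000) = -13.000000
  f'(1.000000) = -3.000000
  x_1 = 1.000000 - (-13.000000)/(-3.000000) = -3.333333

x_1 = -3.333333


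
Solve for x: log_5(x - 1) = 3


Convert to exponential form: x - 1 = 5^3 = 125
x = 125 + 1 = 126
Check: log_5(126 - 1) = log_5(125) = log_5(125) = 3 ✓

x = 126


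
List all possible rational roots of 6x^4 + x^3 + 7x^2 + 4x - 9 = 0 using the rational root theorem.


Rational root theorem: possible roots are ±p/q where:
  p divides the constant term (-9): p ∈ {1, 3, 9}
  q divides the leading coefficient (6): q ∈ {1, 2, 3, 6}

All possible rational roots: -9, -9/2, -3, -3/2, -1, -1/2, -1/3, -1/6, 1/6, 1/3, 1/2, 1, 3/2, 3, 9/2, 9

-9, -9/2, -3, -3/2, -1, -1/2, -1/3, -1/6, 1/6, 1/3, 1/2, 1, 3/2, 3, 9/2, 9


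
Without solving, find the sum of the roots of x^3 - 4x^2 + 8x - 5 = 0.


By Vieta's formulas for x^3 + bx^2 + cx + d = 0:
  r1 + r2 + r3 = -b/a = 4
  r1*r2 + r1*r3 + r2*r3 = c/a = 8
  r1*r2*r3 = -d/a = 5


Sum = 4


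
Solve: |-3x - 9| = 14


An absolute value equation |expr| = 14 gives two cases:
Case 1: -3x - 9 = 14
  -3x = 23, so x = -23/3
Case 2: -3x - 9 = -14
  -3x = -5, so x = 5/3

x = -23/3, x = 5/3


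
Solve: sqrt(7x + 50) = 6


Square both sides: 7x + 50 = 6^2 = 36
7x = 36 - 50 = -14
x = -2
Check: sqrt(7*(-2) + 50) = sqrt(36) = 6 ✓

x = -2


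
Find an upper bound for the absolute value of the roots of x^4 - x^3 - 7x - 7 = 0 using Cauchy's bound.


Cauchy's bound: all roots r satisfy |r| <= 1 + max(|a_i/a_n|) for i = 0,...,n-1
where a_n is the leading coefficient.

Coefficients: [1, -1, 0, -7, -7]
Leading coefficient a_n = 1
Ratios |a_i/a_n|: 1, 0, 7, 7
Maximum ratio: 7
Cauchy's bound: |r| <= 1 + 7 = 8

Upper bound = 8


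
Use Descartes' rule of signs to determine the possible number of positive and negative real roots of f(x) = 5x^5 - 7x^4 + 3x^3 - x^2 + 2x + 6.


Descartes' rule of signs:

For positive roots, count sign changes in f(x) = 5x^5 - 7x^4 + 3x^3 - x^2 + 2x + 6:
Signs of coefficients: +, -, +, -, +, +
Number of sign changes: 4
Possible positive real roots: 4, 2, 0

For negative roots, examine f(-x) = -5x^5 - 7x^4 - 3x^3 - x^2 - 2x + 6:
Signs of coefficients: -, -, -, -, -, +
Number of sign changes: 1
Possible negative real roots: 1

Positive roots: 4 or 2 or 0; Negative roots: 1


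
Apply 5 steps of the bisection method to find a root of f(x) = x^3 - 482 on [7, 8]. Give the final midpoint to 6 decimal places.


f(x) = x^3 - 482
f(7) = -139 < 0
f(8) = 30 > 0

Step 1: midpoint = (7.000000 + 8.000000)/2 = 7.500000
  f(7.500000) = -60.125000
  f(mid) < 0, so root is in [7.500000, 8.000000]

Step 2: midpoint = (7.500000 + 8.000000)/2 = 7.750000
  f(7.750000) = -16.515625
  f(mid) < 0, so root is in [7.750000, 8.000000]

Step 3: midpoint = (7.750000 + 8.000000)/2 = 7.875000
  f(7.875000) = 6.373047
  f(mid) > 0, so root is in [7.750000, 7.875000]

Step 4: midpoint = (7.750000 + 7.875000)/2 = 7.812500
  f(7.812500) = -5.162842
  f(mid) < 0, so root is in [7.812500, 7.875000]

Step 5: midpoint = (7.812500 + 7.875000)/2 = 7.843750
  f(7.843750) = 0.582123
  f(mid) > 0, so root is in [7.812500, 7.843750]

midpoint = 7.843750


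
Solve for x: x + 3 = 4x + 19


Starting with: x + 3 = 4x + 19
Move all x terms to left: (1 - 4)x = 19 - 3
Simplify: -3x = 16
Divide both sides by -3: x = -16/3

x = -16/3


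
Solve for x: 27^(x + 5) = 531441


Express both sides with the same base.
531441 = 27^4
Since the bases match, equate exponents: x + 5 = 4
So x = 4 - (5) = -1

x = -1


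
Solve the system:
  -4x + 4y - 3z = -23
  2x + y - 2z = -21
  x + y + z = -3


Using Cramer's rule. Expand each determinant along the first row.
D  = (-4)*[1*1 - (-2)*1] - 4*[2*1 - (-2)*1] + (-3)*[2*1 - 1*1]
  = (-4)*(3) - 4*(4) + (-3)*(1) = -31
Dx = (-23)*[1*1 - (-2)*1] - 4*[(-21)*1 - (-2)*(-3)] + (-3)*[(-21)*1 - 1*(-3)]
  = (-23)*(3) - 4*(-27) + (-3)*(-18) = 93
Dy = (-4)*[(-21)*1 - (-2)*(-3)] - (-23)*[2*1 - (-2)*1] + (-3)*[2*(-3) - (-21)*1]
  = (-4)*(-27) - (-23)*(4) + (-3)*(15) = 155
Dz = (-4)*[1*(-3) - (-21)*1] - 4*[2*(-3) - (-21)*1] + (-23)*[2*1 - 1*1]
  = (-4)*(18) - 4*(15) + (-23)*(1) = -155
x = Dx/D = 93/-31 = -3, y = Dy/D = 155/-31 = -5, z = Dz/D = -155/-31 = 5
Check eq1: (-4)(-3) + (4)(-5) + (-3)(5) = -23 = -23 ✓
Check eq2: (2)(-3) + (1)(-5) + (-2)(5) = -21 = -21 ✓
Check eq3: (1)(-3) + (1)(-5) + (1)(5) = -3 = -3 ✓

x = -3, y = -5, z = 5


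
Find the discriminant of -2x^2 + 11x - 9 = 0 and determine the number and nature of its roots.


For ax^2 + bx + c = 0, discriminant D = b^2 - 4ac
Here a = -2, b = 11, c = -9
D = (11)^2 - 4(-2)(-9) = 121 - 72 = 49

D = 49 > 0 and is a perfect square (sqrt = 7)
The equation has 2 distinct real rational roots.

Discriminant = 49, 2 distinct real rational roots


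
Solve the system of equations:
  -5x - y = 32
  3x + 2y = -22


Using Cramer's rule:
Determinant D = (-5)(2) - (3)(-1) = -10 + 3 = -7
Dx = (32)(2) - (-22)(-1) = 64 - 22 = 42
Dy = (-5)(-22) - (3)(32) = 110 - 96 = 14
x = Dx/D = 42/-7 = -6
y = Dy/D = 14/-7 = -2

x = -6, y = -2


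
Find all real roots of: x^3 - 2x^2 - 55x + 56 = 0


Let p(x) = x^3 - 2x^2 - 55x + 56. By the rational root theorem (leading coefficient 1), any rational root is an integer divisor of 56: try ±1, ±2, ... in turn.
Test x = 1: value = 0 ✓, so (x - 1) is a factor.
Synthetic division by (x - 1): bring down 1; 1(1) - 2 = -1; (-1)(1) - 55 = -56; (-56)(1) + 56 = 0 → quotient x^2 - x - 56, remainder 0.
Solve the quadratic x^2 - x - 56 = 0: discriminant = (-1)^2 - 4(1)(-56) = 1 + 224 = 225.
sqrt(225) = 15, so x = (1 ± 15)/2: x = 8 or x = -7.

x = -7, x = 1, x = 8


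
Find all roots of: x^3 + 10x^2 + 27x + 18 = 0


Let p(x) = x^3 + 10x^2 + 27x + 18. By the rational root theorem (leading coefficient 1), any rational root is an integer divisor of 18: try ±1, ±2, ... in turn.
Test x = 1: value = 56 ≠ 0.
Test x = -1: value = 0 ✓, so (x + 1) is a factor.
Synthetic division by (x + 1): bring down 1; 1(-1) + 10 = 9; 9(-1) + 27 = 18; 18(-1) + 18 = 0 → quotient x^2 + 9x + 18, remainder 0.
Solve the quadratic x^2 + 9x + 18 = 0: discriminant = 9^2 - 4(1)(18) = 81 - 72 = 9.
sqrt(9) = 3, so x = (-9 ± 3)/2: x = -3 or x = -6.
Collecting all roots found:

x = -6, x = -3, x = -1


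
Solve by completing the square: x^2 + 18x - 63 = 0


Start: x^2 + 18x - 63 = 0
Move constant: x^2 + 18x = 63
Half of 18 is 9, squared is 81
Add 81 to both sides: x^2 + 18x + 81 = 144
(x + 9)^2 = 144
x + 9 = ±12
x = -9 + 12 = 3 or x = -9 - 12 = -21

x = -21, x = 3


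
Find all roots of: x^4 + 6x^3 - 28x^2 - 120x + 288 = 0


Let p(x) = x^4 + 6x^3 - 28x^2 - 120x + 288. By the rational root theorem (leading coefficient 1), any rational root is an integer divisor of 288: try ±1, ±2, ... in turn.
Test x = 1: value = 147 ≠ 0.
Test x = -1: value = 375 ≠ 0.
Test x = 2: value = 0 ✓, so (x - 2) is a factor.
Synthetic division by (x - 2): bring down 1; 1(2) + 6 = 8; 8(2) - 28 = -12; (-12)(2) - 120 = -144; (-144)(2) + 288 = 0 → quotient x^3 + 8x^2 - 12x - 144, remainder 0.
Continue with the quotient x^3 + 8x^2 - 12x - 144 (candidates must divide 144; re-test x = 2 first in case it repeats).
Test x = 2: value = -128 ≠ 0.
Test x = -2: value = -96 ≠ 0.
Test x = 3: value = -81 ≠ 0.
Test x = -3: value = -63 ≠ 0.
Test x = 4: value = 0 ✓, so (x - 4) is a factor.
Synthetic division by (x - 4): bring down 1; 1(4) + 8 = 12; 12(4) - 12 = 36; 36(4) - 144 = 0 → quotient x^2 + 12x + 36, remainder 0.
Solve the quadratic x^2 + 12x + 36 = 0: discriminant = 12^2 - 4(1)(36) = 144 - 144 = 0.
Discriminant = 0, so a double root: x = -12/2 = -6.
Collecting all roots found:

x = -6 (multiplicity 2), x = 2, x = 4


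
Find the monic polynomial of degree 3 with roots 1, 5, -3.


A monic polynomial with roots 1, 5, -3 is:
p(x) = (x - 1)(x - 5)(x + 3)
After multiplying by (x - 1): x - 1
After multiplying by (x - 5): x^2 - 6x + 5
After multiplying by (x + 3): x^3 - 3x^2 - 13x + 15

x^3 - 3x^2 - 13x + 15


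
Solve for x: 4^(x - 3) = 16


Express both sides with the same base.
16 = 4^2
Since the bases match, equate exponents: x - 3 = 2
So x = 2 - (-3) = 5

x = 5


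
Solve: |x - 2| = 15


An absolute value equation |expr| = 15 gives two cases:
Case 1: x - 2 = 15
  x = 17, so x = 17
Case 2: x - 2 = -15
  x = -13, so x = -13

x = -13, x = 17


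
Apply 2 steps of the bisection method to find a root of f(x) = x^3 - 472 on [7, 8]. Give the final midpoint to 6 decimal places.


f(x) = x^3 - 472
f(7) = -129 < 0
f(8) = 40 > 0

Step 1: midpoint = (7.000000 + 8.000000)/2 = 7.500000
  f(7.500000) = -50.125000
  f(mid) < 0, so root is in [7.500000, 8.000000]

Step 2: midpoint = (7.500000 + 8.000000)/2 = 7.750000
  f(7.750000) = -6.515625
  f(mid) < 0, so root is in [7.750000, 8.000000]

midpoint = 7.750000


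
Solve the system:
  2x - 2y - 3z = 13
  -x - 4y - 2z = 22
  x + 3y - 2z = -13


Using Cramer's rule. Expand each determinant along the first row.
D  = 2*[(-4)*(-2) - (-2)*3] - (-2)*[(-1)*(-2) - (-2)*1] + (-3)*[(-1)*3 - (-4)*1]
  = 2*(14) - (-2)*(4) + (-3)*(1) = 33
Dx = 13*[(-4)*(-2) - (-2)*3] - (-2)*[22*(-2) - (-2)*(-13)] + (-3)*[22*3 - (-4)*(-13)]
  = 13*(14) - (-2)*(-70) + (-3)*(14) = 0
Dy = 2*[22*(-2) - (-2)*(-13)] - 13*[(-1)*(-2) - (-2)*1] + (-3)*[(-1)*(-13) - 22*1]
  = 2*(-70) - 13*(4) + (-3)*(-9) = -165
Dz = 2*[(-4)*(-13) - 22*3] - (-2)*[(-1)*(-13) - 22*1] + 13*[(-1)*3 - (-4)*1]
  = 2*(-14) - (-2)*(-9) + 13*(1) = -33
x = Dx/D = 0/33 = 0, y = Dy/D = -165/33 = -5, z = Dz/D = -33/33 = -1
Check eq1: (2)(0) + (-2)(-5) + (-3)(-1) = 13 = 13 ✓
Check eq2: (-1)(0) + (-4)(-5) + (-2)(-1) = 22 = 22 ✓
Check eq3: (1)(0) + (3)(-5) + (-2)(-1) = -13 = -13 ✓

x = 0, y = -5, z = -1


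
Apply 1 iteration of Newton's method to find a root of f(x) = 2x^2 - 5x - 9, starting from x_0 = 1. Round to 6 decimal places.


Newton's method: x_(n+1) = x_n - f(x_n)/f'(x_n)
f(x) = 2x^2 - 5x - 9
f'(x) = 4x - 5

Iteration 1:
  f(1.000000) = -12.000000
  f'(1.000000) = -1.000000
  x_1 = 1.000000 - (-12.000000)/(-1.000000) = -11.000000

x_1 = -11.000000


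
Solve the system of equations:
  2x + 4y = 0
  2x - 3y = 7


Using Cramer's rule:
Determinant D = (2)(-3) - (2)(4) = -6 - 8 = -14
Dx = (0)(-3) - (7)(4) = 0 - 28 = -28
Dy = (2)(7) - (2)(0) = 14 - 0 = 14
x = Dx/D = -28/-14 = 2
y = Dy/D = 14/-14 = -1

x = 2, y = -1


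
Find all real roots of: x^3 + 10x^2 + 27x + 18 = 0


Let p(x) = x^3 + 10x^2 + 27x + 18. By the rational root theorem (leading coefficient 1), any rational root is an integer divisor of 18: try ±1, ±2, ... in turn.
Test x = 1: value = 56 ≠ 0.
Test x = -1: value = 0 ✓, so (x + 1) is a factor.
Synthetic division by (x + 1): bring down 1; 1(-1) + 10 = 9; 9(-1) + 27 = 18; 18(-1) + 18 = 0 → quotient x^2 + 9x + 18, remainder 0.
Solve the quadratic x^2 + 9x + 18 = 0: discriminant = 9^2 - 4(1)(18) = 81 - 72 = 9.
sqrt(9) = 3, so x = (-9 ± 3)/2: x = -3 or x = -6.

x = -6, x = -3, x = -1


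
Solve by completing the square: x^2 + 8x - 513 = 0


Start: x^2 + 8x - 513 = 0
Move constant: x^2 + 8x = 513
Half of 8 is 4, squared is 16
Add 16 to both sides: x^2 + 8x + 16 = 529
(x + 4)^2 = 529
x + 4 = ±23
x = -4 + 23 = 19 or x = -4 - 23 = -27

x = -27, x = 19


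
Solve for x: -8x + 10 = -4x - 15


Starting with: -8x + 10 = -4x - 15
Move all x terms to left: (-8 + 4)x = -15 - 10
Simplify: -4x = -25
Divide both sides by -4: x = 25/4

x = 25/4


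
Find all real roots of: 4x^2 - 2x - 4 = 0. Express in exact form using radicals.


Using the quadratic formula: x = (-b ± sqrt(b^2 - 4ac)) / (2a)
Here a = 4, b = -2, c = -4
Discriminant = b^2 - 4ac = (-2)^2 - 4(4)(-4) = 4 + 64 = 68
Since discriminant = 68 > 0, there are two real roots.
x = (2 ± 2*sqrt(17)) / 8
Simplifying: x = (1 ± sqrt(17)) / 4
Numerically: x ≈ 1.2808 or x ≈ -0.7808

x = (1 + sqrt(17)) / 4 or x = (1 - sqrt(17)) / 4


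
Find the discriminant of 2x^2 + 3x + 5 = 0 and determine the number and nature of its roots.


For ax^2 + bx + c = 0, discriminant D = b^2 - 4ac
Here a = 2, b = 3, c = 5
D = (3)^2 - 4(2)(5) = 9 - 40 = -31

D = -31 < 0
The equation has no real roots (2 complex conjugate roots).

Discriminant = -31, no real roots (2 complex conjugate roots)


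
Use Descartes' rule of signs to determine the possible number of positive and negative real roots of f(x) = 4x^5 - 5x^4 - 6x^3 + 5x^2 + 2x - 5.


Descartes' rule of signs:

For positive roots, count sign changes in f(x) = 4x^5 - 5x^4 - 6x^3 + 5x^2 + 2x - 5:
Signs of coefficients: +, -, -, +, +, -
Number of sign changes: 3
Possible positive real roots: 3, 1

For negative roots, examine f(-x) = -4x^5 - 5x^4 + 6x^3 + 5x^2 - 2x - 5:
Signs of coefficients: -, -, +, +, -, -
Number of sign changes: 2
Possible negative real roots: 2, 0

Positive roots: 3 or 1; Negative roots: 2 or 0


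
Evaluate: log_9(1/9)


We need the exponent such that 9^? = 1/9
9^(-1) = 1/9^1 = 1/9
Therefore log_9(1/9) = -1

-1


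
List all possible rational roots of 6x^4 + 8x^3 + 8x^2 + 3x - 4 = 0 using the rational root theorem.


Rational root theorem: possible roots are ±p/q where:
  p divides the constant term (-4): p ∈ {1, 2, 4}
  q divides the leading coefficient (6): q ∈ {1, 2, 3, 6}

All possible rational roots: -4, -2, -4/3, -1, -2/3, -1/2, -1/3, -1/6, 1/6, 1/3, 1/2, 2/3, 1, 4/3, 2, 4

-4, -2, -4/3, -1, -2/3, -1/2, -1/3, -1/6, 1/6, 1/3, 1/2, 2/3, 1, 4/3, 2, 4


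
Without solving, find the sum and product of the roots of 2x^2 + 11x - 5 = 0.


By Vieta's formulas for ax^2 + bx + c = 0:
  Sum of roots = -b/a
  Product of roots = c/a

Here a = 2, b = 11, c = -5
Sum = -(11)/2 = -11/2
Product = -5/2 = -5/2

Sum = -11/2, Product = -5/2


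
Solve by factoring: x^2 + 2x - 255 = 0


We need two numbers that multiply to -255 and add to 2.
Those numbers are -15 and 17 (since (-15) * 17 = -255 and (-15) + 17 = 2).
So x^2 + 2x - 255 = (x - 15)(x + 17) = 0
Setting each factor to zero: x = 15 or x = -17

x = -17, x = 15


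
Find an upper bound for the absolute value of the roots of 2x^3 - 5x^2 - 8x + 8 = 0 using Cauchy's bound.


Cauchy's bound: all roots r satisfy |r| <= 1 + max(|a_i/a_n|) for i = 0,...,n-1
where a_n is the leading coefficient.

Coefficients: [2, -5, -8, 8]
Leading coefficient a_n = 2
Ratios |a_i/a_n|: 5/2, 4, 4
Maximum ratio: 4
Cauchy's bound: |r| <= 1 + 4 = 5

Upper bound = 5


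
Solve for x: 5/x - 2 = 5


Subtract -2 from both sides: 5/x = 7
Multiply both sides by x: 5 = 7 * x
Divide by 7: x = 5/7

x = 5/7


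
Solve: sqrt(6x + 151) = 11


Square both sides: 6x + 151 = 11^2 = 121
6x = 121 - 151 = -30
x = -5
Check: sqrt(6*(-5) + 151) = sqrt(121) = 11 ✓

x = -5


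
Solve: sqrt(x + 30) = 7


Square both sides: x + 30 = 7^2 = 49
x = 49 - 30 = 19
x = 19
Check: sqrt(1*19 + 30) = sqrt(49) = 7 ✓

x = 19


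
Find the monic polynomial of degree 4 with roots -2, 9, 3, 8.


A monic polynomial with roots -2, 9, 3, 8 is:
p(x) = (x + 2)(x - 9)(x - 3)(x - 8)
After multiplying by (x + 2): x + 2
After multiplying by (x - 9): x^2 - 7x - 18
After multiplying by (x - 3): x^3 - 10x^2 + 3x + 54
After multiplying by (x - 8): x^4 - 18x^3 + 83x^2 + 30x - 432

x^4 - 18x^3 + 83x^2 + 30x - 432


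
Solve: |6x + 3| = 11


An absolute value equation |expr| = 11 gives two cases:
Case 1: 6x + 3 = 11
  6x = 8, so x = 4/3
Case 2: 6x + 3 = -11
  6x = -14, so x = -7/3

x = -7/3, x = 4/3


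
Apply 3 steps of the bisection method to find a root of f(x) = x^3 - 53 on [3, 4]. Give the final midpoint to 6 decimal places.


f(x) = x^3 - 53
f(3) = -26 < 0
f(4) = 11 > 0

Step 1: midpoint = (3.000000 + 4.000000)/2 = 3.500000
  f(3.500000) = -10.125000
  f(mid) < 0, so root is in [3.500000, 4.000000]

Step 2: midpoint = (3.500000 + 4.000000)/2 = 3.750000
  f(3.750000) = -0.265625
  f(mid) < 0, so root is in [3.750000, 4.000000]

Step 3: midpoint = (3.750000 + 4.000000)/2 = 3.875000
  f(3.875000) = 5.185547
  f(mid) > 0, so root is in [3.750000, 3.875000]

midpoint = 3.875000


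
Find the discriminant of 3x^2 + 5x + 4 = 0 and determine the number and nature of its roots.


For ax^2 + bx + c = 0, discriminant D = b^2 - 4ac
Here a = 3, b = 5, c = 4
D = (5)^2 - 4(3)(4) = 25 - 48 = -23

D = -23 < 0
The equation has no real roots (2 complex conjugate roots).

Discriminant = -23, no real roots (2 complex conjugate roots)


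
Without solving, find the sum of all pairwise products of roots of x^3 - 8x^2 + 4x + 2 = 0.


By Vieta's formulas for x^3 + bx^2 + cx + d = 0:
  r1 + r2 + r3 = -b/a = 8
  r1*r2 + r1*r3 + r2*r3 = c/a = 4
  r1*r2*r3 = -d/a = -2


Sum of pairwise products = 4


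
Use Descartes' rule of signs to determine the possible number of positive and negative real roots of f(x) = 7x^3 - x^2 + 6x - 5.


Descartes' rule of signs:

For positive roots, count sign changes in f(x) = 7x^3 - x^2 + 6x - 5:
Signs of coefficients: +, -, +, -
Number of sign changes: 3
Possible positive real roots: 3, 1

For negative roots, examine f(-x) = -7x^3 - x^2 - 6x - 5:
Signs of coefficients: -, -, -, -
Number of sign changes: 0
Possible negative real roots: 0

Positive roots: 3 or 1; Negative roots: 0


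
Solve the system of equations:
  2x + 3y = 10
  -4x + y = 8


Using Cramer's rule:
Determinant D = (2)(1) - (-4)(3) = 2 + 12 = 14
Dx = (10)(1) - (8)(3) = 10 - 24 = -14
Dy = (2)(8) - (-4)(10) = 16 + 40 = 56
x = Dx/D = -14/14 = -1
y = Dy/D = 56/14 = 4

x = -1, y = 4


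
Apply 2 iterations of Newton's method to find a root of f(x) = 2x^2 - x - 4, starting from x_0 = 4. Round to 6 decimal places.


Newton's method: x_(n+1) = x_n - f(x_n)/f'(x_n)
f(x) = 2x^2 - x - 4
f'(x) = 4x - 1

Iteration 1:
  f(4.000000) = 24.000000
  f'(4.000000) = 15.000000
  x_1 = 4.000000 - (24.000000)/(15.000000) = 2.400000

Iteration 2:
  f(2.400000) = 5.120000
  f'(2.400000) = 8.600000
  x_2 = 2.400000 - (5.120000)/(8.600000) = 1.804651

x_2 = 1.804651


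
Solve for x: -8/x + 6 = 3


Subtract 6 from both sides: -8/x = -3
Multiply both sides by x: -8 = -3 * x
Divide by -3: x = 8/3

x = 8/3


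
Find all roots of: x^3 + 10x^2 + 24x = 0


The constant term is 0, so x = 0 is a root. Factor out x:
  x^2 + 10x + 24 = 0
Solve the quadratic x^2 + 10x + 24 = 0: discriminant = 10^2 - 4(1)(24) = 100 - 96 = 4.
sqrt(4) = 2, so x = (-10 ± 2)/2: x = -4 or x = -6.
Collecting all roots found:

x = -6, x = -4, x = 0


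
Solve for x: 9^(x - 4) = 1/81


Express both sides with the same base.
1/81 = 9^(-2)
Since the bases match, equate exponents: x - 4 = -2
So x = -2 - (-4) = 2

x = 2


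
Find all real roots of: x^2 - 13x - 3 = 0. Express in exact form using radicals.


Using the quadratic formula: x = (-b ± sqrt(b^2 - 4ac)) / (2a)
Here a = 1, b = -13, c = -3
Discriminant = b^2 - 4ac = (-13)^2 - 4(1)(-3) = 169 + 12 = 181
Since discriminant = 181 > 0, there are two real roots.
x = (13 ± sqrt(181)) / 2
Numerically: x ≈ 13.2268 or x ≈ -0.2268

x = (13 + sqrt(181)) / 2 or x = (13 - sqrt(181)) / 2


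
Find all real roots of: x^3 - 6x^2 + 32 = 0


Let p(x) = x^3 - 6x^2 + 32. By the rational root theorem (leading coefficient 1), any rational root is an integer divisor of 32: try ±1, ±2, ... in turn.
Test x = 1: value = 27 ≠ 0.
Test x = -1: value = 25 ≠ 0.
Test x = 2: value = 16 ≠ 0.
Test x = -2: value = 0 ✓, so (x + 2) is a factor.
Synthetic division by (x + 2): bring down 1; 1(-2) - 6 = -8; (-8)(-2) + 0 = 16; 16(-2) + 32 = 0 → quotient x^2 - 8x + 16, remainder 0.
Solve the quadratic x^2 - 8x + 16 = 0: discriminant = (-8)^2 - 4(1)(16) = 64 - 64 = 0.
Discriminant = 0, so a double root: x = 8/2 = 4.

x = -2, x = 4 (multiplicity 2)


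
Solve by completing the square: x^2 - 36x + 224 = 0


Start: x^2 - 36x + 224 = 0
Move constant: x^2 - 36x = -224
Half of -36 is -18, squared is 324
Add 324 to both sides: x^2 - 36x + 324 = 100
(x - 18)^2 = 100
x - 18 = ±10
x = 18 + 10 = 28 or x = 18 - 10 = 8

x = 8, x = 28


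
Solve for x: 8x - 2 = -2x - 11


Starting with: 8x - 2 = -2x - 11
Move all x terms to left: (8 + 2)x = -11 + 2
Simplify: 10x = -9
Divide both sides by 10: x = -9/10

x = -9/10


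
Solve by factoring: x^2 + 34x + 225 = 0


We need two numbers that multiply to 225 and add to 34.
Those numbers are 9 and 25 (since 9 * 25 = 225 and 9 + 25 = 34).
So x^2 + 34x + 225 = (x + 9)(x + 25) = 0
Setting each factor to zero: x = -9 or x = -25

x = -25, x = -9


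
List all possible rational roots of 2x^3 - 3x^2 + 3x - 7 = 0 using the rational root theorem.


Rational root theorem: possible roots are ±p/q where:
  p divides the constant term (-7): p ∈ {1, 7}
  q divides the leading coefficient (2): q ∈ {1, 2}

All possible rational roots: -7, -7/2, -1, -1/2, 1/2, 1, 7/2, 7

-7, -7/2, -1, -1/2, 1/2, 1, 7/2, 7


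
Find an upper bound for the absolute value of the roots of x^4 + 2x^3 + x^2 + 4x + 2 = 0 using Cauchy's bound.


Cauchy's bound: all roots r satisfy |r| <= 1 + max(|a_i/a_n|) for i = 0,...,n-1
where a_n is the leading coefficient.

Coefficients: [1, 2, 1, 4, 2]
Leading coefficient a_n = 1
Ratios |a_i/a_n|: 2, 1, 4, 2
Maximum ratio: 4
Cauchy's bound: |r| <= 1 + 4 = 5

Upper bound = 5


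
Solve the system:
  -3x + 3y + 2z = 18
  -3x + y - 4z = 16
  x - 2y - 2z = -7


Using Cramer's rule. Expand each determinant along the first row.
D  = (-3)*[1*(-2) - (-4)*(-2)] - 3*[(-3)*(-2) - (-4)*1] + 2*[(-3)*(-2) - 1*1]
  = (-3)*(-10) - 3*(10) + 2*(5) = 10
Dx = 18*[1*(-2) - (-4)*(-2)] - 3*[16*(-2) - (-4)*(-7)] + 2*[16*(-2) - 1*(-7)]
  = 18*(-10) - 3*(-60) + 2*(-25) = -50
Dy = (-3)*[16*(-2) - (-4)*(-7)] - 18*[(-3)*(-2) - (-4)*1] + 2*[(-3)*(-7) - 16*1]
  = (-3)*(-60) - 18*(10) + 2*(5) = 10
Dz = (-3)*[1*(-7) - 16*(-2)] - 3*[(-3)*(-7) - 16*1] + 18*[(-3)*(-2) - 1*1]
  = (-3)*(25) - 3*(5) + 18*(5) = 0
x = Dx/D = -50/10 = -5, y = Dy/D = 10/10 = 1, z = Dz/D = 0/10 = 0
Check eq1: (-3)(-5) + (3)(1) + (2)(0) = 18 = 18 ✓
Check eq2: (-3)(-5) + (1)(1) + (-4)(0) = 16 = 16 ✓
Check eq3: (1)(-5) + (-2)(1) + (-2)(0) = -7 = -7 ✓

x = -5, y = 1, z = 0


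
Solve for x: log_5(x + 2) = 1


Convert to exponential form: x + 2 = 5^1 = 5
x = 5 - 2 = 3
Check: log_5(3 + 2) = log_5(5) = log_5(5) = 1 ✓

x = 3


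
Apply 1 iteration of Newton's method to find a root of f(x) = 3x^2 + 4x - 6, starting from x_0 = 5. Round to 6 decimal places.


Newton's method: x_(n+1) = x_n - f(x_n)/f'(x_n)
f(x) = 3x^2 + 4x - 6
f'(x) = 6x + 4

Iteration 1:
  f(5.000000) = 89.000000
  f'(5.000000) = 34.000000
  x_1 = 5.000000 - (89.000000)/(34.000000) = 2.382353

x_1 = 2.382353


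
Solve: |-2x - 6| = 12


An absolute value equation |expr| = 12 gives two cases:
Case 1: -2x - 6 = 12
  -2x = 18, so x = -9
Case 2: -2x - 6 = -12
  -2x = -6, so x = 3

x = -9, x = 3


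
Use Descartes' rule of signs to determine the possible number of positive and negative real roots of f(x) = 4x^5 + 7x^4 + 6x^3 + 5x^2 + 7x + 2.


Descartes' rule of signs:

For positive roots, count sign changes in f(x) = 4x^5 + 7x^4 + 6x^3 + 5x^2 + 7x + 2:
Signs of coefficients: +, +, +, +, +, +
Number of sign changes: 0
Possible positive real roots: 0

For negative roots, examine f(-x) = -4x^5 + 7x^4 - 6x^3 + 5x^2 - 7x + 2:
Signs of coefficients: -, +, -, +, -, +
Number of sign changes: 5
Possible negative real roots: 5, 3, 1

Positive roots: 0; Negative roots: 5 or 3 or 1


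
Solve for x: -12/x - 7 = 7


Subtract -7 from both sides: -12/x = 14
Multiply both sides by x: -12 = 14 * x
Divide by 14: x = -6/7

x = -6/7


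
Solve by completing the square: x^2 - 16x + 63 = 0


Start: x^2 - 16x + 63 = 0
Move constant: x^2 - 16x = -63
Half of -16 is -8, squared is 64
Add 64 to both sides: x^2 - 16x + 64 = 1
(x - 8)^2 = 1
x - 8 = ±1
x = 8 + 1 = 9 or x = 8 - 1 = 7

x = 7, x = 9


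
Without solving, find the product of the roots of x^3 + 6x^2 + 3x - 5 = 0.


By Vieta's formulas for x^3 + bx^2 + cx + d = 0:
  r1 + r2 + r3 = -b/a = -6
  r1*r2 + r1*r3 + r2*r3 = c/a = 3
  r1*r2*r3 = -d/a = 5


Product = 5


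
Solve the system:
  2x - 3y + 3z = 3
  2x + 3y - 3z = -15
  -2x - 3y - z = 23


Using Cramer's rule. Expand each determinant along the first row.
D  = 2*[3*(-1) - (-3)*(-3)] - (-3)*[2*(-1) - (-3)*(-2)] + 3*[2*(-3) - 3*(-2)]
  = 2*(-12) - (-3)*(-8) + 3*(0) = -48
Dx = 3*[3*(-1) - (-3)*(-3)] - (-3)*[(-15)*(-1) - (-3)*23] + 3*[(-15)*(-3) - 3*23]
  = 3*(-12) - (-3)*(84) + 3*(-24) = 144
Dy = 2*[(-15)*(-1) - (-3)*23] - 3*[2*(-1) - (-3)*(-2)] + 3*[2*23 - (-15)*(-2)]
  = 2*(84) - 3*(-8) + 3*(16) = 240
Dz = 2*[3*23 - (-15)*(-3)] - (-3)*[2*23 - (-15)*(-2)] + 3*[2*(-3) - 3*(-2)]
  = 2*(24) - (-3)*(16) + 3*(0) = 96
x = Dx/D = 144/-48 = -3, y = Dy/D = 240/-48 = -5, z = Dz/D = 96/-48 = -2
Check eq1: (2)(-3) + (-3)(-5) + (3)(-2) = 3 = 3 ✓
Check eq2: (2)(-3) + (3)(-5) + (-3)(-2) = -15 = -15 ✓
Check eq3: (-2)(-3) + (-3)(-5) + (-1)(-2) = 23 = 23 ✓

x = -3, y = -5, z = -2
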